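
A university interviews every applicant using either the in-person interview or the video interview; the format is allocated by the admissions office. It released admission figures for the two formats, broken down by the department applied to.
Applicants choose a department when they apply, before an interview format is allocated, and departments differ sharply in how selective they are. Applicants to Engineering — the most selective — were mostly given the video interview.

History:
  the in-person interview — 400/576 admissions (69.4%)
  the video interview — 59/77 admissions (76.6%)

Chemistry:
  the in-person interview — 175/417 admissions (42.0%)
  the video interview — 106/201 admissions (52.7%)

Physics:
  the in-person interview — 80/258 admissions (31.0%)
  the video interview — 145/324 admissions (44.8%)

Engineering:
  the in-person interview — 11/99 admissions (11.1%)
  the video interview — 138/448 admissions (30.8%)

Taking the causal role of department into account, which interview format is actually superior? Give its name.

The department-specific comparison favours the video interview throughout, but the pooled figures favour the in-person interview. The question is whether to condition on department.
Department differs across interview formats for reasons unrelated to any effect of the interview format itself, and it separately predicts the outcome — a classic confounder. We must compare within department levels.
Within each level — History: 69.4% vs 76.6%; Chemistry: 42.0% vs 52.7%; Physics: 31.0% vs 44.8%; Engineering: 11.1% vs 30.8% — the video interview is higher every time.

the video interview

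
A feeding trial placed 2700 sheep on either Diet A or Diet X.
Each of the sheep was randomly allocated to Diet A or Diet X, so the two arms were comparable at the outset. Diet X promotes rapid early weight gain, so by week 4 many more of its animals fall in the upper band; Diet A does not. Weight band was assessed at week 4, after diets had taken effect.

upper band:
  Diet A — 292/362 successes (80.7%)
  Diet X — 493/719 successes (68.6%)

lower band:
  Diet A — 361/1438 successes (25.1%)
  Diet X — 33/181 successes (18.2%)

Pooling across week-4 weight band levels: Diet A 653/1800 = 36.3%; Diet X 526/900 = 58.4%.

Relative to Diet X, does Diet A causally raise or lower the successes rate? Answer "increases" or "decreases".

decreases

The stratified and pooled comparisons disagree (Diet A wins within each week-4 weight band; Diet X wins overall), so the answer turns on the causal role of week-4 weight band.
Because the diet influences week-4 weight band, week-4 weight band is a post-treatment mediator, not a confounder. Stratifying on it would bias the estimate; the causal effect is the crude pooled difference.
Pooled: Diet A 36.3% vs Diet X 58.4%; Diet X is higher overall.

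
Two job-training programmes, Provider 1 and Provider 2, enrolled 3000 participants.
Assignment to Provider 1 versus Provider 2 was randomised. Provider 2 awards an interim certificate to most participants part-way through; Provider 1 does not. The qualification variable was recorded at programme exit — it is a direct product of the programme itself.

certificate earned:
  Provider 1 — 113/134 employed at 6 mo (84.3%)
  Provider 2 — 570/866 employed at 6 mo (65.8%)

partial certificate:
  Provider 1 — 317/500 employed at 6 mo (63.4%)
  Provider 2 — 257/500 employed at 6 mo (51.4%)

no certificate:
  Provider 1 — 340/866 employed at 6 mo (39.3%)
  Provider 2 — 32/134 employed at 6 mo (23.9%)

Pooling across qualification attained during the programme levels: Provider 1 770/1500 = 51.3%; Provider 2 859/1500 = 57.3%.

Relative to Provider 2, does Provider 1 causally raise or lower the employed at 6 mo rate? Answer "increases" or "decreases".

Qualification attained during the programme here is a post-treatment variable shaped by the programme; conditioning on it would introduce bias rather than remove it. The overall comparison is the causal one.
Pooled: Provider 1 51.3% vs Provider 2 57.3%; Provider 2 is higher overall.

decreases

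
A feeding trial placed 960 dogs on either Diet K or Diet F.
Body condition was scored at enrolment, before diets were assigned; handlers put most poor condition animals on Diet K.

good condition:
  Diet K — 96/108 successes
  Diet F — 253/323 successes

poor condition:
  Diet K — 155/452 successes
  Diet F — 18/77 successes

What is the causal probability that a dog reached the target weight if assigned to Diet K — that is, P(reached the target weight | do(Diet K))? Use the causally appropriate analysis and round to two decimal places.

The starting body condition-specific comparison favours Diet K throughout, but the pooled figures favour Diet F. The question is whether to condition on starting body condition.
Here starting body condition is a common cause — it drives both which diet a case falls under and the outcome. The crude comparison mixes populations; the stratum-specific rates are the causally relevant ones.
Standardising Diet K to the population starting body condition mix: 0.449·96/108 + 0.551·155/452 = 0.588.

0.59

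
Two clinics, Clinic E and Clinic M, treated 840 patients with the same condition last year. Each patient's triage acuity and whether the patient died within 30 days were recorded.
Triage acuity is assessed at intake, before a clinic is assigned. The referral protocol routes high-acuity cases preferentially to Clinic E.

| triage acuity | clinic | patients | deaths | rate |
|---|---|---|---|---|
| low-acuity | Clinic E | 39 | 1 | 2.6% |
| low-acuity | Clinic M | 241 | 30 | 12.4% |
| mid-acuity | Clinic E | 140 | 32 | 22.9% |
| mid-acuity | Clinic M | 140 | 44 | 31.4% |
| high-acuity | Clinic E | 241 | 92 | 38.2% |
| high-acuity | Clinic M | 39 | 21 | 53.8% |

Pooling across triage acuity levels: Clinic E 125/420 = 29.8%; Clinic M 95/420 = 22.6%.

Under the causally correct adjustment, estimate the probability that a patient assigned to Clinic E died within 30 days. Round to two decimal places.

0.21

Triage acuity satisfies the back-door criterion: it is not a descendant of the clinic, and it blocks the spurious path from clinic to outcome. Adjusting for it (i.e., using the within-triage acuity rates) gives the causal effect.
Standardising Clinic E to the population triage acuity mix: 0.333·1/39 + 0.333·32/140 + 0.333·92/241 = 0.212.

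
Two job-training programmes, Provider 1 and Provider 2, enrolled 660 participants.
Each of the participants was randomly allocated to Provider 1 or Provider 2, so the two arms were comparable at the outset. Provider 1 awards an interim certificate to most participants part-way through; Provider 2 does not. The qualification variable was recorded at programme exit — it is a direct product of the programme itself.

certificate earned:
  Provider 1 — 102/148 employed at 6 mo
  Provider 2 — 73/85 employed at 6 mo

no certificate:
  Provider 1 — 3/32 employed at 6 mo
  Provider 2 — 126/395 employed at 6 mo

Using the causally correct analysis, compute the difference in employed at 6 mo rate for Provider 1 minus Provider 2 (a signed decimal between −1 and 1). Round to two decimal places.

+0.17

The stratified and pooled comparisons disagree (Provider 2 wins within each qualification attained during the programme; Provider 1 wins overall), so the answer turns on the causal role of qualification attained during the programme.
Qualification attained during the programme is downstream of the programme. One should not condition on a consequence of treatment, so the overall rates are the right comparison.
The causal difference is the pooled difference: 0.583 − 0.415 = +0.169.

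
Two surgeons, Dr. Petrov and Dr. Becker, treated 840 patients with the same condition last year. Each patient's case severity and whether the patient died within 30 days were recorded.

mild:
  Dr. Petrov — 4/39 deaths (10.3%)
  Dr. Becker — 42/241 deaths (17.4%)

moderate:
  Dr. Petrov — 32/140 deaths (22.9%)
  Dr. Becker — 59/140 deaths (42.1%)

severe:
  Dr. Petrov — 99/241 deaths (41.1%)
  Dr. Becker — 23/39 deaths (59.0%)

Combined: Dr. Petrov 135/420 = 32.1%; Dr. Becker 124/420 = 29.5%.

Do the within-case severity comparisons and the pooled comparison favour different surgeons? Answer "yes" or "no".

yes

Within each case severity level (mild 10.3% vs 17.4%; moderate 22.9% vs 42.1%; severe 41.1% vs 59.0%), Dr. Petrov has the lower rate every time. Pooled: 32.1% vs 29.5% — Dr. Becker has the lower rate overall. The two comparisons disagree.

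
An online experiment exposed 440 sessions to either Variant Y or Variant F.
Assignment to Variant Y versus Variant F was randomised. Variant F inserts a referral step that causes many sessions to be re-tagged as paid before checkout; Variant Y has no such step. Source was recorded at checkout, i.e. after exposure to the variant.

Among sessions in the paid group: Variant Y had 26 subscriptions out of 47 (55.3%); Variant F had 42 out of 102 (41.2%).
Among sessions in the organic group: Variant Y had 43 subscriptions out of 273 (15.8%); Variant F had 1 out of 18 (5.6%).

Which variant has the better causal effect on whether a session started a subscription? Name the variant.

Within every traffic source level Variant Y has the higher rate, yet pooled Variant F does — Simpson's reversal.
The distribution of traffic source is itself part of what the variant does — it is an intermediate outcome. Holding it fixed would remove that part of the effect; the total effect is the pooled difference.
Pooled: Variant Y 21.6% vs Variant F 35.8%; Variant F is higher overall.

Variant F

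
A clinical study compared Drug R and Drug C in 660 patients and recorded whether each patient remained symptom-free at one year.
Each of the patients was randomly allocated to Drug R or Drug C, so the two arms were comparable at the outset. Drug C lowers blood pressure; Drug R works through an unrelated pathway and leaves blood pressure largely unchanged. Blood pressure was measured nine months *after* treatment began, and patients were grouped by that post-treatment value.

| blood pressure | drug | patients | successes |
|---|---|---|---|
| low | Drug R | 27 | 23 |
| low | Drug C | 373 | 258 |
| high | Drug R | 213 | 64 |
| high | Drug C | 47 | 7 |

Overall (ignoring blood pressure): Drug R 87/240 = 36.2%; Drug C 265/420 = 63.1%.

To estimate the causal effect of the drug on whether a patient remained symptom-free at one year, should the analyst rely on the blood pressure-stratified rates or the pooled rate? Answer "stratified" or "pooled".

pooled

Because the drug influences blood pressure, blood pressure is a post-treatment mediator, not a confounder. Stratifying on it would bias the estimate; the causal effect is the crude pooled difference.
Pooled: Drug R 36.2% vs Drug C 63.1%; Drug C is higher overall.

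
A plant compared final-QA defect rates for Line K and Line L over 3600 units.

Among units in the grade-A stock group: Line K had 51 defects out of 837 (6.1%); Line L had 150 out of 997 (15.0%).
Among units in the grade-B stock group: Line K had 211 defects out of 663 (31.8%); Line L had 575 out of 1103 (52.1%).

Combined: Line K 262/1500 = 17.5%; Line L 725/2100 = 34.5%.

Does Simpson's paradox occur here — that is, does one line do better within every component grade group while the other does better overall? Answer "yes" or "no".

Within each component grade level (grade-A stock 6.1% vs 15.0%; grade-B stock 31.8% vs 52.1%), Line K has the lower rate every time. Pooled: 17.5% vs 34.5% — Line K has the lower rate overall. They agree.

no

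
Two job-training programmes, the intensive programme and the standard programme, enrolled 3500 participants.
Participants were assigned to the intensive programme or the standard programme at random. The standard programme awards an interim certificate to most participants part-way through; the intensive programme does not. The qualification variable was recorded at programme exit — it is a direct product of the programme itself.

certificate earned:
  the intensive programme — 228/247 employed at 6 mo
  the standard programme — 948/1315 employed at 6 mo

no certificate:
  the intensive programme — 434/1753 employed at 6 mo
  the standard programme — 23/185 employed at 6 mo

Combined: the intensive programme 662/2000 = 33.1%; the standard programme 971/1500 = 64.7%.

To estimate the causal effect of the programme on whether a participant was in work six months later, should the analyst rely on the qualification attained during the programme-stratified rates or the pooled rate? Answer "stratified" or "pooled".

Qualification attained during the programme is downstream of the programme. One should not condition on a consequence of treatment, so the overall rates are the right comparison.
Pooled: the intensive programme 33.1% vs the standard programme 64.7%; the standard programme is higher overall.

pooled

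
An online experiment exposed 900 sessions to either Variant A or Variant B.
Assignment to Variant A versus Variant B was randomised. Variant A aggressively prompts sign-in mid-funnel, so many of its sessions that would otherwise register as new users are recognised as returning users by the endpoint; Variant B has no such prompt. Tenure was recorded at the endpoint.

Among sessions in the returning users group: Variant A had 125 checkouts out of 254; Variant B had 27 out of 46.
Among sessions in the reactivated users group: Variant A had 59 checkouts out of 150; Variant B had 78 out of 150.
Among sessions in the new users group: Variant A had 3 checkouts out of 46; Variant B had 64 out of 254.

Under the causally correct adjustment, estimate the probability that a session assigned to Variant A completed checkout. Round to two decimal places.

Because the variant influences user tenure, user tenure is a post-treatment mediator, not a confounder. Stratifying on it would bias the estimate; the causal effect is the crude pooled difference.
So P(outcome | do(Variant A)) is just the pooled rate for Variant A: 187/450 = 0.416.

0.42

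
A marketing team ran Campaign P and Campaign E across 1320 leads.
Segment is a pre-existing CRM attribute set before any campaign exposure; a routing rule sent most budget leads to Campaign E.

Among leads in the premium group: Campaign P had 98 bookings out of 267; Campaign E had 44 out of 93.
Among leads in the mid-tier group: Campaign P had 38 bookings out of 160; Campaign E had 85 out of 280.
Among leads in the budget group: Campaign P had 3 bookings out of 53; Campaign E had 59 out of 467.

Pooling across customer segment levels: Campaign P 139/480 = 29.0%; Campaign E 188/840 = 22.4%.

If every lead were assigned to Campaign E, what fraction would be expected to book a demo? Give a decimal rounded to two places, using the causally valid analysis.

The customer segment-specific comparison favours Campaign E throughout, but the pooled figures favour Campaign P. The question is whether to condition on customer segment.
Nothing the campaign does changes customer segment; the imbalance is an allocation artefact. With customer segment also predicting the outcome, the pooled figure is confounded, and the within-stratum comparison is the causal one.
Standardising Campaign E to the population customer segment mix: 0.273·44/93 + 0.333·85/280 + 0.394·59/467 = 0.280.

0.28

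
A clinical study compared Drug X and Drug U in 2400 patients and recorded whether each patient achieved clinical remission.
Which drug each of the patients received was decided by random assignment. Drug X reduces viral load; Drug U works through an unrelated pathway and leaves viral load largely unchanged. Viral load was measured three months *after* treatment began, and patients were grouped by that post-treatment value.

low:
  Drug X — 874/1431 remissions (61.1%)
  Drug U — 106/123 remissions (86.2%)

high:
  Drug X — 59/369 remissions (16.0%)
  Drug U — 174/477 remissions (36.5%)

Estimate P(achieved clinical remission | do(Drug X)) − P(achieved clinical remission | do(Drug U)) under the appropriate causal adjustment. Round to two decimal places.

The viral load-specific comparison favours Drug U throughout, but the pooled figures favour Drug X. The question is whether to condition on viral load.
The distribution of viral load is itself part of what the drug does — it is an intermediate outcome. Holding it fixed would remove that part of the effect; the total effect is the pooled difference.
The causal difference is the pooled difference: 0.518 − 0.467 = +0.052.

+0.05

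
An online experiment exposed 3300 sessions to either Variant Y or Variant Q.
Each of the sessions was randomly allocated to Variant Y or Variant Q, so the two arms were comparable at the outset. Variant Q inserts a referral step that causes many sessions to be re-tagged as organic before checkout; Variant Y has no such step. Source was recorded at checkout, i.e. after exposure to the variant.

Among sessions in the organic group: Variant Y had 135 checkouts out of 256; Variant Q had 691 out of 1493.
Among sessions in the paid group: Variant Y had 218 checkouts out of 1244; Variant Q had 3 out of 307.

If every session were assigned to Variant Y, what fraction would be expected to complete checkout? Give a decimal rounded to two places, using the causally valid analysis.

Stratifying would compare variants among sessions the variants themselves sorted into traffic source groups — a form of selection on an intermediate. The unconditioned pooled rates give the total causal effect.
So P(outcome | do(Variant Y)) is just the pooled rate for Variant Y: 353/1500 = 0.235.

0.24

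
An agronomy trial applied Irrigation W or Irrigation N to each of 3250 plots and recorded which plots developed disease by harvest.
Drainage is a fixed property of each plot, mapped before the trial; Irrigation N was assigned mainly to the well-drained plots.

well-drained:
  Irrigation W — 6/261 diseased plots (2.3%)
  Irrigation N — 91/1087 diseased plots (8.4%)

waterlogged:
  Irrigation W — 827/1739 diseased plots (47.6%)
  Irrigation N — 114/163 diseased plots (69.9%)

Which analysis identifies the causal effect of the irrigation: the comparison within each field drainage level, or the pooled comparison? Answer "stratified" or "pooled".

Here field drainage is a common cause — it drives both which irrigation a case falls under and the outcome. The crude comparison mixes populations; the stratum-specific rates are the causally relevant ones.
Within each level — well-drained: 2.3% vs 8.4%; waterlogged: 47.6% vs 69.9% — Irrigation W is lower every time.

stratified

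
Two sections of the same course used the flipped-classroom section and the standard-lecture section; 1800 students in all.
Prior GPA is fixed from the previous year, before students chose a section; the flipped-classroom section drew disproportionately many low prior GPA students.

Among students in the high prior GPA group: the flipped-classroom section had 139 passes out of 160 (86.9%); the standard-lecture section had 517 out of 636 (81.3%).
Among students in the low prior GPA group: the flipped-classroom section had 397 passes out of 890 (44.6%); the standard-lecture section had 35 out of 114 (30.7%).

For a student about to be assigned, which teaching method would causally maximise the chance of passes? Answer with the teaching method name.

the flipped-classroom section

Within every prior GPA band level the flipped-classroom section has the higher rate, yet pooled the standard-lecture section does — Simpson's reversal.
Prior GPA band satisfies the back-door criterion: it is not a descendant of the teaching method, and it blocks the spurious path from teaching method to outcome. Adjusting for it (i.e., using the within-prior GPA band rates) gives the causal effect.
Within each level — high prior GPA: 86.9% vs 81.3%; low prior GPA: 44.6% vs 30.7% — the flipped-classroom section is higher every time.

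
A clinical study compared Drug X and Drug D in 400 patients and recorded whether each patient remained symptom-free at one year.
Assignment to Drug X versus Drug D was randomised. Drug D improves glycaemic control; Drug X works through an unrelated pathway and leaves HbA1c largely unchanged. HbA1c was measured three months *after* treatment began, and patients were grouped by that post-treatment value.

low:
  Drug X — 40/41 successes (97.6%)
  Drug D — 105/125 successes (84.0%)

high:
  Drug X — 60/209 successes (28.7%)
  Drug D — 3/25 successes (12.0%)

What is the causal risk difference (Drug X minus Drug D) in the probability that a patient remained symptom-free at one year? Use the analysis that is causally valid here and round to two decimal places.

-0.32

The HbA1c-specific comparison favours Drug X throughout, but the pooled figures favour Drug D. The question is whether to condition on HbA1c.
HbA1c lies on the pathway drug → HbA1c → outcome, so adjusting for it blocks the indirect effect. For the total causal effect of drug, use the unadjusted pooled rates.
The causal difference is the pooled difference: 0.400 − 0.720 = -0.320.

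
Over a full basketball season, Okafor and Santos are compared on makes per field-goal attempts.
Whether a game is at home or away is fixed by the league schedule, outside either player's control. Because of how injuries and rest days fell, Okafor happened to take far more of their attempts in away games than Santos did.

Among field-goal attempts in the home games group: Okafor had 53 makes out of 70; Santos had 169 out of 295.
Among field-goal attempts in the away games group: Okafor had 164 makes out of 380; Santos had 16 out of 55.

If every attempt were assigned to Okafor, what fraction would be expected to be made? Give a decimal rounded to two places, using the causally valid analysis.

The game venue-specific comparison favours Okafor throughout, but the pooled figures favour Santos. The question is whether to condition on game venue.
Nothing the player does changes game venue; the imbalance is an allocation artefact. With game venue also predicting the outcome, the pooled figure is confounded, and the within-stratum comparison is the causal one.
Standardising Okafor to the population game venue mix: 0.456·53/70 + 0.544·164/380 = 0.580.

0.58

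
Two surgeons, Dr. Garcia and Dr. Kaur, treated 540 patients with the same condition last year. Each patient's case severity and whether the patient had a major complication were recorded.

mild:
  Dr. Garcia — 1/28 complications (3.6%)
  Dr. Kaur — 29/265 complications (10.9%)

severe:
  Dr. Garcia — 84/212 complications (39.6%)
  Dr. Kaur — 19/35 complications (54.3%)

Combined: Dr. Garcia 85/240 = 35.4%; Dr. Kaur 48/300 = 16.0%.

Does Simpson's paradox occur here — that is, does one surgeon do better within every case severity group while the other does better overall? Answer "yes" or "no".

yes

Within each case severity level (mild 3.6% vs 10.9%; severe 39.6% vs 54.3%), Dr. Garcia has the lower rate every time. Pooled: 35.4% vs 16.0% — Dr. Kaur has the lower rate overall. The two comparisons disagree.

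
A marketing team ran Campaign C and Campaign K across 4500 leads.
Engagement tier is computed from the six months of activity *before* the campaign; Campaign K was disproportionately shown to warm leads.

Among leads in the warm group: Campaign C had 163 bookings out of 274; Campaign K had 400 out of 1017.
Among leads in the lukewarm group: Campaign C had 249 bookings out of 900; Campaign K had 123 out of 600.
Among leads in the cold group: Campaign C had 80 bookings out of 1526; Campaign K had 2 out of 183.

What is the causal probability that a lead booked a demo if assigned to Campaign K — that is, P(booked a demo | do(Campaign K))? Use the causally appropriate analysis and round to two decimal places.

The stratified and pooled comparisons disagree (Campaign C wins within each engagement tier; Campaign K wins overall), so the answer turns on the causal role of engagement tier.
Here engagement tier is a common cause — it drives both which campaign a case falls under and the outcome. The crude comparison mixes populations; the stratum-specific rates are the causally relevant ones.
Standardising Campaign K to the population engagement tier mix: 0.287·400/1017 + 0.333·123/600 + 0.380·2/183 = 0.185.

0.19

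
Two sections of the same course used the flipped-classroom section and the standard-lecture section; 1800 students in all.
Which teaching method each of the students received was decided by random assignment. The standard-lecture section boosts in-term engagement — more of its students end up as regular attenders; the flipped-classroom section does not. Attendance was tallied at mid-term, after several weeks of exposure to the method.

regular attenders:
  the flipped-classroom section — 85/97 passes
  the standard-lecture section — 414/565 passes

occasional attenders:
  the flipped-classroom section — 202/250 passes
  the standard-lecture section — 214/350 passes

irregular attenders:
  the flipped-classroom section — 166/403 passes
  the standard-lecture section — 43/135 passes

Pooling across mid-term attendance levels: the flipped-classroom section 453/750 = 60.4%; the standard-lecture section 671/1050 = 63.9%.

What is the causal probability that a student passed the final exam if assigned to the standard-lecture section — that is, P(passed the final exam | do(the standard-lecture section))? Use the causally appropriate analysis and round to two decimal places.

0.64

Mid-term attendance is downstream of the teaching method. One should not condition on a consequence of treatment, so the overall rates are the right comparison.
So P(outcome | do(the standard-lecture section)) is just the pooled rate for the standard-lecture section: 671/1050 = 0.639.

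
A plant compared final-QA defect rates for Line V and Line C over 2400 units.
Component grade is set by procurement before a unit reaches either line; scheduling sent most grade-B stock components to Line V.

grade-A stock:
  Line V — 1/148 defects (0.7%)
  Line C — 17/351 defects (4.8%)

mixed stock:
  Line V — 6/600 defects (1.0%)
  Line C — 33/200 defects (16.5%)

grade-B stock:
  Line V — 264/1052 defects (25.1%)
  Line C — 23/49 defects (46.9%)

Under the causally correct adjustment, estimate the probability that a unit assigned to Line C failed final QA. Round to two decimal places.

Within every component grade level Line V has the lower rate, yet pooled Line C does — Simpson's reversal.
Since component grade is a pre-existing factor (not a product of the line) and it affects the outcome on its own, it is a confounder. The stratified rates, not the pooled rate, identify the causal effect.
Standardising Line C to the population component grade mix: 0.208·17/351 + 0.333·33/200 + 0.459·23/49 = 0.280.

0.28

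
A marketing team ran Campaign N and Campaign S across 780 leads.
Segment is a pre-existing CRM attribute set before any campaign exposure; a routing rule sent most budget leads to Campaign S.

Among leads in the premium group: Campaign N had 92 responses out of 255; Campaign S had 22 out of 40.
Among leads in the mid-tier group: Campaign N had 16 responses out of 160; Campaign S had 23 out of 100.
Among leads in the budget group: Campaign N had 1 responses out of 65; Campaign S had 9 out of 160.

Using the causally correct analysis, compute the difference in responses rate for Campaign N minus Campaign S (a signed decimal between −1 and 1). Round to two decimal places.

The stratified and pooled comparisons disagree (Campaign S wins within each customer segment; Campaign N wins overall), so the answer turns on the causal role of customer segment.
Nothing the campaign does changes customer segment; the imbalance is an allocation artefact. With customer segment also predicting the outcome, the pooled figure is confounded, and the within-stratum comparison is the causal one.
Adjusting over the population distribution of customer segment: 0.378·(0.361−0.550) + 0.333·(0.100−0.230) + 0.288·(0.015−0.056) = -0.127.

-0.13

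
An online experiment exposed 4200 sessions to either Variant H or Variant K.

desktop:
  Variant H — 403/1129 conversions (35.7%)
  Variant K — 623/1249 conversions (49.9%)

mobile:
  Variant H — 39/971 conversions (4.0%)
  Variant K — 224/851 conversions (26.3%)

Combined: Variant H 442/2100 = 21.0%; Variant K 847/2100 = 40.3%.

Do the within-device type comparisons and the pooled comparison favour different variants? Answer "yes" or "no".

Within each device type level (desktop 35.7% vs 49.9%; mobile 4.0% vs 26.3%), Variant K has the higher rate every time. Pooled: 21.0% vs 40.3% — Variant K has the higher rate overall. They agree.

no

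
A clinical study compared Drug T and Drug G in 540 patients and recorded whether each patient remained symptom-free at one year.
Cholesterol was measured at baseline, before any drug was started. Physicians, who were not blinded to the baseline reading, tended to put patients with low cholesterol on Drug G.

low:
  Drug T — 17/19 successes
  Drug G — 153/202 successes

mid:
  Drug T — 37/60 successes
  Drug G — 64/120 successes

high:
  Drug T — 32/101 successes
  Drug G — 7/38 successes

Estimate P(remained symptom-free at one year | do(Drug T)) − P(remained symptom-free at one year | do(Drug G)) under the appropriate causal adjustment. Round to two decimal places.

The cholesterol-specific comparison favours Drug T throughout, but the pooled figures favour Drug G. The question is whether to condition on cholesterol.
Cholesterol differs across drugs for reasons unrelated to any effect of the drug itself, and it separately predicts the outcome — a classic confounder. We must compare within cholesterol levels.
Adjusting over the population distribution of cholesterol: 0.409·(0.895−0.757) + 0.333·(0.617−0.533) + 0.257·(0.317−0.184) = +0.118.

+0.12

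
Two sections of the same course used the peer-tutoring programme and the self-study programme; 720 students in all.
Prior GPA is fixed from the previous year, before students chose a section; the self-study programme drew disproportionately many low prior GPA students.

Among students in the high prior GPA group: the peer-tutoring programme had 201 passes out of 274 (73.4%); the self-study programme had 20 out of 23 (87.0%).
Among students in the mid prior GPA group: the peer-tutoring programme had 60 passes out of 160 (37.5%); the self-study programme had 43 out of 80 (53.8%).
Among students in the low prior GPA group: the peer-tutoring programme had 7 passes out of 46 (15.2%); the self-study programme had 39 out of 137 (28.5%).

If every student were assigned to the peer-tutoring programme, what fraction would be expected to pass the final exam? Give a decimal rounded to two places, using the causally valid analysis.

0.47

Nothing the teaching method does changes prior GPA band; the imbalance is an allocation artefact. With prior GPA band also predicting the outcome, the pooled figure is confounded, and the within-stratum comparison is the causal one.
Standardising the peer-tutoring programme to the population prior GPA band mix: 0.412·201/274 + 0.333·60/160 + 0.254·7/46 = 0.466.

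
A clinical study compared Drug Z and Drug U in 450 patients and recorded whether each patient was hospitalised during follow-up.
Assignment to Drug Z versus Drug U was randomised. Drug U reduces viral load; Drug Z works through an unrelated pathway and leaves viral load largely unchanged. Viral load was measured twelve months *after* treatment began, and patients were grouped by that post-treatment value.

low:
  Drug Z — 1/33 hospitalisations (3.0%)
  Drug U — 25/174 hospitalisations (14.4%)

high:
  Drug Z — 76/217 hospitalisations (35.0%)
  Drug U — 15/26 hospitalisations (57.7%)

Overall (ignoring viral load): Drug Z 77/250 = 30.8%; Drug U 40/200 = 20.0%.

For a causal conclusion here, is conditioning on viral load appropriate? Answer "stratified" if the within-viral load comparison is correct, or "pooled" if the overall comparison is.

The stratified and pooled comparisons disagree (Drug Z wins within each viral load; Drug U wins overall), so the answer turns on the causal role of viral load.
Viral load is recorded after the drug and is itself shifted by it — it sits on the causal path from drug to outcome. Conditioning on a mediator would strip out part of the effect we want; the pooled comparison gives the total causal effect.
Pooled: Drug Z 30.8% vs Drug U 20.0%; Drug U is lower overall.

pooled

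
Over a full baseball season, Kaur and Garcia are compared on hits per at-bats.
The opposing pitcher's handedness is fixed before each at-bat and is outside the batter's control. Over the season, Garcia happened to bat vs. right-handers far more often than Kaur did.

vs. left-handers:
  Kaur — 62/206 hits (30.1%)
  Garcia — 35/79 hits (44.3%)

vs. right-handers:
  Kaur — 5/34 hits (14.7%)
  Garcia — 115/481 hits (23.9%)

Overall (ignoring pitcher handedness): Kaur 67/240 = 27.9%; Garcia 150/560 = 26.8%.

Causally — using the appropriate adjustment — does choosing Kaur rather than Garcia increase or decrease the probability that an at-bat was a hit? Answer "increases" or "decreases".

The pitcher handedness-specific comparison favours Garcia throughout, but the pooled figures favour Kaur. The question is whether to condition on pitcher handedness.
Pitcher handedness differs across players for reasons unrelated to any effect of the player itself, and it separately predicts the outcome — a classic confounder. We must compare within pitcher handedness levels.
Within each level — vs. left-handers: 30.1% vs 44.3%; vs. right-handers: 14.7% vs 23.9% — Garcia is higher every time.

decreases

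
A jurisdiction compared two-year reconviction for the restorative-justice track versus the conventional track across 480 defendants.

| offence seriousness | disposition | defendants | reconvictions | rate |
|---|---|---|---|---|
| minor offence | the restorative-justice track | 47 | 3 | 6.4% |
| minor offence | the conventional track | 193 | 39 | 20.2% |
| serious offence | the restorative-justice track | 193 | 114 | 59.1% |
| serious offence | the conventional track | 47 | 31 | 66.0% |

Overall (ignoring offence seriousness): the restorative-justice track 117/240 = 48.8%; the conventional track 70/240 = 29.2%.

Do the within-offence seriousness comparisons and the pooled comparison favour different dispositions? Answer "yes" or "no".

Within each offence seriousness level (minor offence 6.4% vs 20.2%; serious offence 59.1% vs 66.0%), the restorative-justice track has the lower rate every time. Pooled: 48.8% vs 29.2% — the conventional track has the lower rate overall. The two comparisons disagree.

yes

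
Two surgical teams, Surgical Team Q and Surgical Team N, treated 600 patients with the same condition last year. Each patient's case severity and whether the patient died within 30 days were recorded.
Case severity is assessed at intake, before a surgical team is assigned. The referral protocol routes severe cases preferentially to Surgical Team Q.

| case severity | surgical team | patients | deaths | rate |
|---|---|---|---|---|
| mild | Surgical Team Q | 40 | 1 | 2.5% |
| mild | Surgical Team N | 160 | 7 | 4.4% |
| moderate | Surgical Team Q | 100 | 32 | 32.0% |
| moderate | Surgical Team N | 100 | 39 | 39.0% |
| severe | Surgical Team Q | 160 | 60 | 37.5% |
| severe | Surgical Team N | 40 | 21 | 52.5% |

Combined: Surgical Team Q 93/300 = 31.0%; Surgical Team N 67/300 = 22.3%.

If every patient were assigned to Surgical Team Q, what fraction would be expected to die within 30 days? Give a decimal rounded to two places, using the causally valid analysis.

Case severity satisfies the back-door criterion: it is not a descendant of the surgical team, and it blocks the spurious path from surgical team to outcome. Adjusting for it (i.e., using the within-case severity rates) gives the causal effect.
Standardising Surgical Team Q to the population case severity mix: 0.333·1/40 + 0.333·32/100 + 0.333·60/160 = 0.240.

0.24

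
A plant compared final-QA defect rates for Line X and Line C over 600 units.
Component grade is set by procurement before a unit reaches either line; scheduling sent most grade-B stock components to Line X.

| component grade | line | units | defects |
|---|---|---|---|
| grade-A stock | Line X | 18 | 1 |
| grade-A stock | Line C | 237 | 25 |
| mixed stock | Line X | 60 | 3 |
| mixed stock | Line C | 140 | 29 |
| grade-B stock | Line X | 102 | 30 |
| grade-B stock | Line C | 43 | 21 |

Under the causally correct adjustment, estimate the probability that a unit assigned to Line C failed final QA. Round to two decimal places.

0.23

Nothing the line does changes component grade; the imbalance is an allocation artefact. With component grade also predicting the outcome, the pooled figure is confounded, and the within-stratum comparison is the causal one.
Standardising Line C to the population component grade mix: 0.425·25/237 + 0.333·29/140 + 0.242·21/43 = 0.232.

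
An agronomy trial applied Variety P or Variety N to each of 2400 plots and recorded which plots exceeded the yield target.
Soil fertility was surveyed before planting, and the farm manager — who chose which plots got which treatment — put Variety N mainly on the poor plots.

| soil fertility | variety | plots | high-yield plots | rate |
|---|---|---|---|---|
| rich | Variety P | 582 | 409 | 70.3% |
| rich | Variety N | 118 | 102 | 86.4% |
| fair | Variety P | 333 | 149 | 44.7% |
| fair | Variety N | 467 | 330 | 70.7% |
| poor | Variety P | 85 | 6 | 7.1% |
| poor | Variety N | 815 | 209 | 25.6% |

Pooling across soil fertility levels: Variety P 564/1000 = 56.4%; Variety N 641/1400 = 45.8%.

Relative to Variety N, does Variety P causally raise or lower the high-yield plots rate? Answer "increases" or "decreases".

decreases

The soil fertility-specific comparison favours Variety N throughout, but the pooled figures favour Variety P. The question is whether to condition on soil fertility.
Soil fertility satisfies the back-door criterion: it is not a descendant of the variety, and it blocks the spurious path from variety to outcome. Adjusting for it (i.e., using the within-soil fertility rates) gives the causal effect.
Within each level — rich: 70.3% vs 86.4%; fair: 44.7% vs 70.7%; poor: 7.1% vs 25.6% — Variety N is higher every time.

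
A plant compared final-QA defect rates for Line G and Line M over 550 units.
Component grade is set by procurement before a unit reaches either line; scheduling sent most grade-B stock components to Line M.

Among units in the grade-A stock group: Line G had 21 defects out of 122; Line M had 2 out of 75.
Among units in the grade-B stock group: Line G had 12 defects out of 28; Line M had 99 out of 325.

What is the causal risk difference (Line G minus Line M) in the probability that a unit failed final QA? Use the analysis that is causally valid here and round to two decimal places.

The imbalance in component grade arose from how units were allocated, not from anything the line did; and component grade independently affects the outcome. The pooled gap is confounded — condition on component grade.
Adjusting over the population distribution of component grade: 0.358·(0.172−0.027) + 0.642·(0.429−0.305) = +0.132.

+0.13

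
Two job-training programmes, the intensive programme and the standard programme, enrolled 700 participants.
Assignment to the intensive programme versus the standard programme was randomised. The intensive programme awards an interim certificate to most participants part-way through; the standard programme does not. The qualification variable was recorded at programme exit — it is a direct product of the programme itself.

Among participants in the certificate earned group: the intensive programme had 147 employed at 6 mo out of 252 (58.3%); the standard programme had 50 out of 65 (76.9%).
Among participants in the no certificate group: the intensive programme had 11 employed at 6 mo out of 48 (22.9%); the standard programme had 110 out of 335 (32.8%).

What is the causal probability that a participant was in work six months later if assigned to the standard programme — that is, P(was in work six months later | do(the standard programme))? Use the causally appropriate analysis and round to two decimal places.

Qualification attained during the programme here is a post-treatment variable shaped by the programme; conditioning on it would introduce bias rather than remove it. The overall comparison is the causal one.
So P(outcome | do(the standard programme)) is just the pooled rate for the standard programme: 160/400 = 0.400.

0.40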